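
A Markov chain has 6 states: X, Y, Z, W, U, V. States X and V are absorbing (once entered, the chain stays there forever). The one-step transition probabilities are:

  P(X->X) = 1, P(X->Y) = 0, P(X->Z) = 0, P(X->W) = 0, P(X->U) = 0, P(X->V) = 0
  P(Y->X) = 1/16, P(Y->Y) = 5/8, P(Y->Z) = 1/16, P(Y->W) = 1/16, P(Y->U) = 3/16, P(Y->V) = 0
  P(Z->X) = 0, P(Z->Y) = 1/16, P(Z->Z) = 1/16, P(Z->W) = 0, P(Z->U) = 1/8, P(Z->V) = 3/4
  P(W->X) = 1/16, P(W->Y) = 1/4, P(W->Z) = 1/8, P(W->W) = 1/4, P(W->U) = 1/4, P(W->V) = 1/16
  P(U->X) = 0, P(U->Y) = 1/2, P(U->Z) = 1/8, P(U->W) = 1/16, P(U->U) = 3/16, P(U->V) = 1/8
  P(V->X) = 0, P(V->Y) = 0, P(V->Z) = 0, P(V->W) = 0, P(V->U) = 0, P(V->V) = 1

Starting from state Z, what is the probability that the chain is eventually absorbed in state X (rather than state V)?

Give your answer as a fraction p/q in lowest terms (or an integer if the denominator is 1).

Let a_i = P(absorbed in X | start in state i).
Boundary conditions: a_X = 1, a_V = 0.
For each transient state i, a_i = sum_j P(i->j) * a_j:
  a_Y = 1/16*a_X + 5/8*a_Y + 1/16*a_Z + 1/16*a_W + 3/16*a_U + 0*a_V
  a_Z = 0*a_X + 1/16*a_Y + 1/16*a_Z + 0*a_W + 1/8*a_U + 3/4*a_V
  a_W = 1/16*a_X + 1/4*a_Y + 1/8*a_Z + 1/4*a_W + 1/4*a_U + 1/16*a_V
  a_U = 0*a_X + 1/2*a_Y + 1/8*a_Z + 1/16*a_W + 3/16*a_U + 1/8*a_V

Substituting a_X = 1 and a_V = 0, rearrange to (I - Q) a = r where r[i] = P(i -> X):
  [3/8, -1/16, -1/16, -3/16] . (a_Y, a_Z, a_W, a_U) = 1/16
  [-1/16, 15/16, 0, -1/8] . (a_Y, a_Z, a_W, a_U) = 0
  [-1/4, -1/8, 3/4, -1/4] . (a_Y, a_Z, a_W, a_U) = 1/16
  [-1/2, -1/8, -1/16, 13/16] . (a_Y, a_Z, a_W, a_U) = 0

Solving yields:
  a_Y = 137/396
  a_Z = 1/18
  a_W = 229/792
  a_U = 193/792

Starting state is Z, so the absorption probability is a_Z = 1/18.

Answer: 1/18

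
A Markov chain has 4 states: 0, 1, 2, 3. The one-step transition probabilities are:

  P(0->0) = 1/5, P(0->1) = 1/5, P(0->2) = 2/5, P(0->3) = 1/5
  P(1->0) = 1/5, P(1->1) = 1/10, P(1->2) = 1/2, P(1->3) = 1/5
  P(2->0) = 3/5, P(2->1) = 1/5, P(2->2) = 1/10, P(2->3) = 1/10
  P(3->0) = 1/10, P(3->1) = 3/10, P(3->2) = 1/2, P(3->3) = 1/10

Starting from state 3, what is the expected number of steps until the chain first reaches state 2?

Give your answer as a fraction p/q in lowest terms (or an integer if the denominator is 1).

Answer: 109/53

Derivation:
Let h_i = expected steps to first reach 2 from state i.
Boundary: h_2 = 0.
First-step equations for the other states:
  h_0 = 1 + 1/5*h_0 + 1/5*h_1 + 2/5*h_2 + 1/5*h_3
  h_1 = 1 + 1/5*h_0 + 1/10*h_1 + 1/2*h_2 + 1/5*h_3
  h_3 = 1 + 1/10*h_0 + 3/10*h_1 + 1/2*h_2 + 1/10*h_3

Substituting h_2 = 0 and rearranging gives the linear system (I - Q) h = 1:
  [4/5, -1/5, -1/5] . (h_0, h_1, h_3) = 1
  [-1/5, 9/10, -1/5] . (h_0, h_1, h_3) = 1
  [-1/10, -3/10, 9/10] . (h_0, h_1, h_3) = 1

Solving yields:
  h_0 = 121/53
  h_1 = 110/53
  h_3 = 109/53

Starting state is 3, so the expected hitting time is h_3 = 109/53.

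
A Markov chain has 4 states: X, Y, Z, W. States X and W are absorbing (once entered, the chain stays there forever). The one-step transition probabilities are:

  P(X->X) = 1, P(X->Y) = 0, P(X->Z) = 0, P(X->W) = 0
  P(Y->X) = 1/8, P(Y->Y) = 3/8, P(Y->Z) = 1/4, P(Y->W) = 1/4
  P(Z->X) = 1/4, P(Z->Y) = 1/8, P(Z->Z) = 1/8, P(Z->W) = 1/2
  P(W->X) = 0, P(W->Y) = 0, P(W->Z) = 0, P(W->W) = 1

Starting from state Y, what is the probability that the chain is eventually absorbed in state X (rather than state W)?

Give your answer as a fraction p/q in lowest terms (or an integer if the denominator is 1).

Answer: 1/3

Derivation:
Let a_i = P(absorbed in X | start in state i).
Boundary conditions: a_X = 1, a_W = 0.
For each transient state i, a_i = sum_j P(i->j) * a_j:
  a_Y = 1/8*a_X + 3/8*a_Y + 1/4*a_Z + 1/4*a_W
  a_Z = 1/4*a_X + 1/8*a_Y + 1/8*a_Z + 1/2*a_W

Substituting a_X = 1 and a_W = 0, rearrange to (I - Q) a = r where r[i] = P(i -> X):
  [5/8, -1/4] . (a_Y, a_Z) = 1/8
  [-1/8, 7/8] . (a_Y, a_Z) = 1/4

Solving yields:
  a_Y = 1/3
  a_Z = 1/3

Starting state is Y, so the absorption probability is a_Y = 1/3.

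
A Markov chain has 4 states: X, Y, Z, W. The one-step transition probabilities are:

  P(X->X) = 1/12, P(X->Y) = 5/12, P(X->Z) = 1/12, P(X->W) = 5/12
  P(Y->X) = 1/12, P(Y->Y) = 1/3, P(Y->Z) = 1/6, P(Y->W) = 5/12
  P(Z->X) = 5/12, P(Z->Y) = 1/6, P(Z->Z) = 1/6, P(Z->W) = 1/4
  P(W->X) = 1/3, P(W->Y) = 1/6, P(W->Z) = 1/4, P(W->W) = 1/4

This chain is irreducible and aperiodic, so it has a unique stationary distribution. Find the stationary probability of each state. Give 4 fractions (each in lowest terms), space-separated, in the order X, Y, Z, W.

The stationary distribution satisfies pi = pi * P, i.e.:
  pi_X = 1/12*pi_X + 1/12*pi_Y + 5/12*pi_Z + 1/3*pi_W
  pi_Y = 5/12*pi_X + 1/3*pi_Y + 1/6*pi_Z + 1/6*pi_W
  pi_Z = 1/12*pi_X + 1/6*pi_Y + 1/6*pi_Z + 1/4*pi_W
  pi_W = 5/12*pi_X + 5/12*pi_Y + 1/4*pi_Z + 1/4*pi_W
with normalization: pi_X + pi_Y + pi_Z + pi_W = 1.

Using the first 3 balance equations plus normalization, the linear system A*pi = b is:
  [-11/12, 1/12, 5/12, 1/3] . pi = 0
  [5/12, -2/3, 1/6, 1/6] . pi = 0
  [1/12, 1/6, -5/6, 1/4] . pi = 0
  [1, 1, 1, 1] . pi = 1

Solving yields:
  pi_X = 47/209
  pi_Y = 559/2090
  pi_Z = 367/2090
  pi_W = 347/1045

Verification (pi * P):
  47/209*1/12 + 559/2090*1/12 + 367/2090*5/12 + 347/1045*1/3 = 47/209 = pi_X  (ok)
  47/209*5/12 + 559/2090*1/3 + 367/2090*1/6 + 347/1045*1/6 = 559/2090 = pi_Y  (ok)
  47/209*1/12 + 559/2090*1/6 + 367/2090*1/6 + 347/1045*1/4 = 367/2090 = pi_Z  (ok)
  47/209*5/12 + 559/2090*5/12 + 367/2090*1/4 + 347/1045*1/4 = 347/1045 = pi_W  (ok)

Answer: 47/209 559/2090 367/2090 347/1045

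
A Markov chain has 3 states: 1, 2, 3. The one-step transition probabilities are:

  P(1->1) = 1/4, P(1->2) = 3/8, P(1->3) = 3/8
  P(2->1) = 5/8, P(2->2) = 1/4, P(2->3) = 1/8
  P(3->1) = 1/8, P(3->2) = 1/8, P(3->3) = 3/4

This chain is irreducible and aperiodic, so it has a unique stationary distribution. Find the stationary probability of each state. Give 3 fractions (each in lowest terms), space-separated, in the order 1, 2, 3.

The stationary distribution satisfies pi = pi * P, i.e.:
  pi_1 = 1/4*pi_1 + 5/8*pi_2 + 1/8*pi_3
  pi_2 = 3/8*pi_1 + 1/4*pi_2 + 1/8*pi_3
  pi_3 = 3/8*pi_1 + 1/8*pi_2 + 3/4*pi_3
with normalization: pi_1 + pi_2 + pi_3 = 1.

Using the first 2 balance equations plus normalization, the linear system A*pi = b is:
  [-3/4, 5/8, 1/8] . pi = 0
  [3/8, -3/4, 1/8] . pi = 0
  [1, 1, 1] . pi = 1

Solving yields:
  pi_1 = 11/41
  pi_2 = 9/41
  pi_3 = 21/41

Verification (pi * P):
  11/41*1/4 + 9/41*5/8 + 21/41*1/8 = 11/41 = pi_1  (ok)
  11/41*3/8 + 9/41*1/4 + 21/41*1/8 = 9/41 = pi_2  (ok)
  11/41*3/8 + 9/41*1/8 + 21/41*3/4 = 21/41 = pi_3  (ok)

Answer: 11/41 9/41 21/41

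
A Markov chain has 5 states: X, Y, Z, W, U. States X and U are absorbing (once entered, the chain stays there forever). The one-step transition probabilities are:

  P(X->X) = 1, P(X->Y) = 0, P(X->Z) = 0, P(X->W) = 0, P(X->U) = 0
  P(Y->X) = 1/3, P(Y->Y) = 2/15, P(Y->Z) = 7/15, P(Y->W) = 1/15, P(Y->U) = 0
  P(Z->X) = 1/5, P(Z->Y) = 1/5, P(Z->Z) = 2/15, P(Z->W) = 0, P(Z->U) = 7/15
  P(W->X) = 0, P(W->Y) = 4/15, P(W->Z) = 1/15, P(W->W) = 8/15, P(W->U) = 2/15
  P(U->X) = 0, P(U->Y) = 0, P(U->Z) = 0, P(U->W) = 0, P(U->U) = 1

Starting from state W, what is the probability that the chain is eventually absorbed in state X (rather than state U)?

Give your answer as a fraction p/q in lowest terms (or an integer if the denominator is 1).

Answer: 398/981

Derivation:
Let a_i = P(absorbed in X | start in state i).
Boundary conditions: a_X = 1, a_U = 0.
For each transient state i, a_i = sum_j P(i->j) * a_j:
  a_Y = 1/3*a_X + 2/15*a_Y + 7/15*a_Z + 1/15*a_W + 0*a_U
  a_Z = 1/5*a_X + 1/5*a_Y + 2/15*a_Z + 0*a_W + 7/15*a_U
  a_W = 0*a_X + 4/15*a_Y + 1/15*a_Z + 8/15*a_W + 2/15*a_U

Substituting a_X = 1 and a_U = 0, rearrange to (I - Q) a = r where r[i] = P(i -> X):
  [13/15, -7/15, -1/15] . (a_Y, a_Z, a_W) = 1/3
  [-1/5, 13/15, 0] . (a_Y, a_Z, a_W) = 1/5
  [-4/15, -1/15, 7/15] . (a_Y, a_Z, a_W) = 0

Solving yields:
  a_Y = 605/981
  a_Z = 122/327
  a_W = 398/981

Starting state is W, so the absorption probability is a_W = 398/981.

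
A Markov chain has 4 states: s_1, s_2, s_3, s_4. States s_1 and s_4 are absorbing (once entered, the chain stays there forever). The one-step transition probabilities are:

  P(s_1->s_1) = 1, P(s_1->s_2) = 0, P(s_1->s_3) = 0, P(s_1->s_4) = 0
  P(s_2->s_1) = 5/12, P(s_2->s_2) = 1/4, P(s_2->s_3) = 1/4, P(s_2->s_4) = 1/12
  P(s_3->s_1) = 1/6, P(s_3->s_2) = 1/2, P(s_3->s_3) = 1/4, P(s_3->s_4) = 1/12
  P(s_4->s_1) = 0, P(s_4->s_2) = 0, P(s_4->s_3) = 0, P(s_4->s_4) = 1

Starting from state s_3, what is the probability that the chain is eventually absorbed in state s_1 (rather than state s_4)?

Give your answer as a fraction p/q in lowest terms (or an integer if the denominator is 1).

Let a_i = P(absorbed in s_1 | start in state i).
Boundary conditions: a_s_1 = 1, a_s_4 = 0.
For each transient state i, a_i = sum_j P(i->j) * a_j:
  a_s_2 = 5/12*a_s_1 + 1/4*a_s_2 + 1/4*a_s_3 + 1/12*a_s_4
  a_s_3 = 1/6*a_s_1 + 1/2*a_s_2 + 1/4*a_s_3 + 1/12*a_s_4

Substituting a_s_1 = 1 and a_s_4 = 0, rearrange to (I - Q) a = r where r[i] = P(i -> s_1):
  [3/4, -1/4] . (a_s_2, a_s_3) = 5/12
  [-1/2, 3/4] . (a_s_2, a_s_3) = 1/6

Solving yields:
  a_s_2 = 17/21
  a_s_3 = 16/21

Starting state is s_3, so the absorption probability is a_s_3 = 16/21.

Answer: 16/21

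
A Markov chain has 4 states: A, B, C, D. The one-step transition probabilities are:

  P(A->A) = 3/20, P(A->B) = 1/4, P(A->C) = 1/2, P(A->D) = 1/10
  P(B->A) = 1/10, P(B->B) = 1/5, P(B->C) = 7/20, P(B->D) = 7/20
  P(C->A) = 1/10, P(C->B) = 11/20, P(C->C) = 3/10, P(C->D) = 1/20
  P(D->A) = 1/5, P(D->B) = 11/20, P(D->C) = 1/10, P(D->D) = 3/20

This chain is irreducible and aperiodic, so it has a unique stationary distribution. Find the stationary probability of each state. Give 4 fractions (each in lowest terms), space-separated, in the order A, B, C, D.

The stationary distribution satisfies pi = pi * P, i.e.:
  pi_A = 3/20*pi_A + 1/10*pi_B + 1/10*pi_C + 1/5*pi_D
  pi_B = 1/4*pi_A + 1/5*pi_B + 11/20*pi_C + 11/20*pi_D
  pi_C = 1/2*pi_A + 7/20*pi_B + 3/10*pi_C + 1/10*pi_D
  pi_D = 1/10*pi_A + 7/20*pi_B + 1/20*pi_C + 3/20*pi_D
with normalization: pi_A + pi_B + pi_C + pi_D = 1.

Using the first 3 balance equations plus normalization, the linear system A*pi = b is:
  [-17/20, 1/10, 1/10, 1/5] . pi = 0
  [1/4, -4/5, 11/20, 11/20] . pi = 0
  [1/2, 7/20, -7/10, 1/10] . pi = 0
  [1, 1, 1, 1] . pi = 1

Solving yields:
  pi_A = 193/1542
  pi_B = 878/2313
  pi_C = 2833/9252
  pi_D = 583/3084

Verification (pi * P):
  193/1542*3/20 + 878/2313*1/10 + 2833/9252*1/10 + 583/3084*1/5 = 193/1542 = pi_A  (ok)
  193/1542*1/4 + 878/2313*1/5 + 2833/9252*11/20 + 583/3084*11/20 = 878/2313 = pi_B  (ok)
  193/1542*1/2 + 878/2313*7/20 + 2833/9252*3/10 + 583/3084*1/10 = 2833/9252 = pi_C  (ok)
  193/1542*1/10 + 878/2313*7/20 + 2833/9252*1/20 + 583/3084*3/20 = 583/3084 = pi_D  (ok)

Answer: 193/1542 878/2313 2833/9252 583/3084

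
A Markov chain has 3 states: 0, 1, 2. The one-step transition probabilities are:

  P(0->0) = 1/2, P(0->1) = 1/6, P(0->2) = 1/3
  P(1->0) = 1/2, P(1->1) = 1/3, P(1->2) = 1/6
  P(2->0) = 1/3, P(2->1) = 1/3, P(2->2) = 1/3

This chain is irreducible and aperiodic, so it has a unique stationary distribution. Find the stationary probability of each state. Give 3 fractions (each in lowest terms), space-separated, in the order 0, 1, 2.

The stationary distribution satisfies pi = pi * P, i.e.:
  pi_0 = 1/2*pi_0 + 1/2*pi_1 + 1/3*pi_2
  pi_1 = 1/6*pi_0 + 1/3*pi_1 + 1/3*pi_2
  pi_2 = 1/3*pi_0 + 1/6*pi_1 + 1/3*pi_2
with normalization: pi_0 + pi_1 + pi_2 = 1.

Using the first 2 balance equations plus normalization, the linear system A*pi = b is:
  [-1/2, 1/2, 1/3] . pi = 0
  [1/6, -2/3, 1/3] . pi = 0
  [1, 1, 1] . pi = 1

Solving yields:
  pi_0 = 14/31
  pi_1 = 8/31
  pi_2 = 9/31

Verification (pi * P):
  14/31*1/2 + 8/31*1/2 + 9/31*1/3 = 14/31 = pi_0  (ok)
  14/31*1/6 + 8/31*1/3 + 9/31*1/3 = 8/31 = pi_1  (ok)
  14/31*1/3 + 8/31*1/6 + 9/31*1/3 = 9/31 = pi_2  (ok)

Answer: 14/31 8/31 9/31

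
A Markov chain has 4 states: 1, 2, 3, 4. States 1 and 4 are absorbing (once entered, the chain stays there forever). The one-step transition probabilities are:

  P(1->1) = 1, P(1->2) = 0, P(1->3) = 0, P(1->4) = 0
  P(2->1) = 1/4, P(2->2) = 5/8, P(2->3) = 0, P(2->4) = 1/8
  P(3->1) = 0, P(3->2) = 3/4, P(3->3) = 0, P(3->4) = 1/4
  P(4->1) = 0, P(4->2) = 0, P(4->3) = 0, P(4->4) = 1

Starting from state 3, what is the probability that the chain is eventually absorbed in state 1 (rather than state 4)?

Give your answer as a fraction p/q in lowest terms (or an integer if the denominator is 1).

Answer: 1/2

Derivation:
Let a_i = P(absorbed in 1 | start in state i).
Boundary conditions: a_1 = 1, a_4 = 0.
For each transient state i, a_i = sum_j P(i->j) * a_j:
  a_2 = 1/4*a_1 + 5/8*a_2 + 0*a_3 + 1/8*a_4
  a_3 = 0*a_1 + 3/4*a_2 + 0*a_3 + 1/4*a_4

Substituting a_1 = 1 and a_4 = 0, rearrange to (I - Q) a = r where r[i] = P(i -> 1):
  [3/8, 0] . (a_2, a_3) = 1/4
  [-3/4, 1] . (a_2, a_3) = 0

Solving yields:
  a_2 = 2/3
  a_3 = 1/2

Starting state is 3, so the absorption probability is a_3 = 1/2.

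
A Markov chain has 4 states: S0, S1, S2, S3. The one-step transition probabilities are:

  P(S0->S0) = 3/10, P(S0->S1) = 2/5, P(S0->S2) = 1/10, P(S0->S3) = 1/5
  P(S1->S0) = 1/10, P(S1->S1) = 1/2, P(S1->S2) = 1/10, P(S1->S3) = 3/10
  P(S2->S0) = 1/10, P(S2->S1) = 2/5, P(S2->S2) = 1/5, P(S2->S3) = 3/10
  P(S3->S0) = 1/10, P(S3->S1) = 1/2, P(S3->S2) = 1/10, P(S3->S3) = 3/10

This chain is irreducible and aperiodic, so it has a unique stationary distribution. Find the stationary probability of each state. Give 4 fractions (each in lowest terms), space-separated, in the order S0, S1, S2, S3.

The stationary distribution satisfies pi = pi * P, i.e.:
  pi_S0 = 3/10*pi_S0 + 1/10*pi_S1 + 1/10*pi_S2 + 1/10*pi_S3
  pi_S1 = 2/5*pi_S0 + 1/2*pi_S1 + 2/5*pi_S2 + 1/2*pi_S3
  pi_S2 = 1/10*pi_S0 + 1/10*pi_S1 + 1/5*pi_S2 + 1/10*pi_S3
  pi_S3 = 1/5*pi_S0 + 3/10*pi_S1 + 3/10*pi_S2 + 3/10*pi_S3
with normalization: pi_S0 + pi_S1 + pi_S2 + pi_S3 = 1.

Using the first 3 balance equations plus normalization, the linear system A*pi = b is:
  [-7/10, 1/10, 1/10, 1/10] . pi = 0
  [2/5, -1/2, 2/5, 1/2] . pi = 0
  [1/10, 1/10, -4/5, 1/10] . pi = 0
  [1, 1, 1, 1] . pi = 1

Solving yields:
  pi_S0 = 1/8
  pi_S1 = 343/720
  pi_S2 = 1/9
  pi_S3 = 23/80

Verification (pi * P):
  1/8*3/10 + 343/720*1/10 + 1/9*1/10 + 23/80*1/10 = 1/8 = pi_S0  (ok)
  1/8*2/5 + 343/720*1/2 + 1/9*2/5 + 23/80*1/2 = 343/720 = pi_S1  (ok)
  1/8*1/10 + 343/720*1/10 + 1/9*1/5 + 23/80*1/10 = 1/9 = pi_S2  (ok)
  1/8*1/5 + 343/720*3/10 + 1/9*3/10 + 23/80*3/10 = 23/80 = pi_S3  (ok)

Answer: 1/8 343/720 1/9 23/80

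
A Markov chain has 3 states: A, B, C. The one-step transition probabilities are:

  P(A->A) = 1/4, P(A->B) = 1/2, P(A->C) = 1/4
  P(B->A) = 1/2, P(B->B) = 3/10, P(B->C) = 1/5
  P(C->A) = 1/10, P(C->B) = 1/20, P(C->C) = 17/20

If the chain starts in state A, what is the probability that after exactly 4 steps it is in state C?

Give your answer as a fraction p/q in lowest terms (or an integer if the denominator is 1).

Answer: 8203/16000

Derivation:
Computing P^4 by repeated multiplication:
P^1 =
  A: [1/4, 1/2, 1/4]
  B: [1/2, 3/10, 1/5]
  C: [1/10, 1/20, 17/20]
P^2 =
  A: [27/80, 23/80, 3/8]
  B: [59/200, 7/20, 71/200]
  C: [27/200, 43/400, 303/400]
P^3 =
  A: [17/64, 219/800, 737/1600]
  B: [1137/4000, 1081/4000, 891/2000]
  C: [653/4000, 1101/8000, 5593/8000]
P^4 =
  A: [7979/32000, 1523/6400, 8203/16000]
  B: [20059/80000, 9819/40000, 40303/80000]
  C: [14363/80000, 25259/160000, 21203/32000]

(P^4)[A -> C] = 8203/16000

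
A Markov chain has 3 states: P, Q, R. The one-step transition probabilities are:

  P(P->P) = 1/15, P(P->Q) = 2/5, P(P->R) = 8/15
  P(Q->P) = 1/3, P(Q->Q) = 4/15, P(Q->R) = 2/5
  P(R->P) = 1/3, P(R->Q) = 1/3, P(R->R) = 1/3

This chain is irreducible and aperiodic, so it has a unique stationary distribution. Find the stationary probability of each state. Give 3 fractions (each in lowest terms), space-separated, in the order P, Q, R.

The stationary distribution satisfies pi = pi * P, i.e.:
  pi_P = 1/15*pi_P + 1/3*pi_Q + 1/3*pi_R
  pi_Q = 2/5*pi_P + 4/15*pi_Q + 1/3*pi_R
  pi_R = 8/15*pi_P + 2/5*pi_Q + 1/3*pi_R
with normalization: pi_P + pi_Q + pi_R = 1.

Using the first 2 balance equations plus normalization, the linear system A*pi = b is:
  [-14/15, 1/3, 1/3] . pi = 0
  [2/5, -11/15, 1/3] . pi = 0
  [1, 1, 1] . pi = 1

Solving yields:
  pi_P = 5/19
  pi_Q = 25/76
  pi_R = 31/76

Verification (pi * P):
  5/19*1/15 + 25/76*1/3 + 31/76*1/3 = 5/19 = pi_P  (ok)
  5/19*2/5 + 25/76*4/15 + 31/76*1/3 = 25/76 = pi_Q  (ok)
  5/19*8/15 + 25/76*2/5 + 31/76*1/3 = 31/76 = pi_R  (ok)

Answer: 5/19 25/76 31/76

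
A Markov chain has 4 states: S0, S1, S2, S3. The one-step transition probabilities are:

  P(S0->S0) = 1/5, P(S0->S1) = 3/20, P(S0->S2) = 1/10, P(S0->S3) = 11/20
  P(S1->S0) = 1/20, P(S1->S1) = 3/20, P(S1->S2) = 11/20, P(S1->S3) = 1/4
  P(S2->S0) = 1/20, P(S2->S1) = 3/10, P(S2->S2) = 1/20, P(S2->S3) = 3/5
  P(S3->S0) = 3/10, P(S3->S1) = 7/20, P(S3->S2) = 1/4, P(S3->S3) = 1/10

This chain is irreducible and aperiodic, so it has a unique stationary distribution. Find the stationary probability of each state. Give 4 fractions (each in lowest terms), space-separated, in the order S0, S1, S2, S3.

Answer: 1867/11859 3023/11859 2993/11859 3976/11859

Derivation:
The stationary distribution satisfies pi = pi * P, i.e.:
  pi_S0 = 1/5*pi_S0 + 1/20*pi_S1 + 1/20*pi_S2 + 3/10*pi_S3
  pi_S1 = 3/20*pi_S0 + 3/20*pi_S1 + 3/10*pi_S2 + 7/20*pi_S3
  pi_S2 = 1/10*pi_S0 + 11/20*pi_S1 + 1/20*pi_S2 + 1/4*pi_S3
  pi_S3 = 11/20*pi_S0 + 1/4*pi_S1 + 3/5*pi_S2 + 1/10*pi_S3
with normalization: pi_S0 + pi_S1 + pi_S2 + pi_S3 = 1.

Using the first 3 balance equations plus normalization, the linear system A*pi = b is:
  [-4/5, 1/20, 1/20, 3/10] . pi = 0
  [3/20, -17/20, 3/10, 7/20] . pi = 0
  [1/10, 11/20, -19/20, 1/4] . pi = 0
  [1, 1, 1, 1] . pi = 1

Solving yields:
  pi_S0 = 1867/11859
  pi_S1 = 3023/11859
  pi_S2 = 2993/11859
  pi_S3 = 3976/11859

Verification (pi * P):
  1867/11859*1/5 + 3023/11859*1/20 + 2993/11859*1/20 + 3976/11859*3/10 = 1867/11859 = pi_S0  (ok)
  1867/11859*3/20 + 3023/11859*3/20 + 2993/11859*3/10 + 3976/11859*7/20 = 3023/11859 = pi_S1  (ok)
  1867/11859*1/10 + 3023/11859*11/20 + 2993/11859*1/20 + 3976/11859*1/4 = 2993/11859 = pi_S2  (ok)
  1867/11859*11/20 + 3023/11859*1/4 + 2993/11859*3/5 + 3976/11859*1/10 = 3976/11859 = pi_S3  (ok)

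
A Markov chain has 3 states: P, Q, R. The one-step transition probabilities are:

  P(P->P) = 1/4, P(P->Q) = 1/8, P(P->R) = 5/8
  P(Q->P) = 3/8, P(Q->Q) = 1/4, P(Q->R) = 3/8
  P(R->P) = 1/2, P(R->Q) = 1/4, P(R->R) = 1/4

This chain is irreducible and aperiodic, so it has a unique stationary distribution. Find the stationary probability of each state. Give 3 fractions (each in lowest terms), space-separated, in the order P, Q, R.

The stationary distribution satisfies pi = pi * P, i.e.:
  pi_P = 1/4*pi_P + 3/8*pi_Q + 1/2*pi_R
  pi_Q = 1/8*pi_P + 1/4*pi_Q + 1/4*pi_R
  pi_R = 5/8*pi_P + 3/8*pi_Q + 1/4*pi_R
with normalization: pi_P + pi_Q + pi_R = 1.

Using the first 2 balance equations plus normalization, the linear system A*pi = b is:
  [-3/4, 3/8, 1/2] . pi = 0
  [1/8, -3/4, 1/4] . pi = 0
  [1, 1, 1] . pi = 1

Solving yields:
  pi_P = 30/79
  pi_Q = 16/79
  pi_R = 33/79

Verification (pi * P):
  30/79*1/4 + 16/79*3/8 + 33/79*1/2 = 30/79 = pi_P  (ok)
  30/79*1/8 + 16/79*1/4 + 33/79*1/4 = 16/79 = pi_Q  (ok)
  30/79*5/8 + 16/79*3/8 + 33/79*1/4 = 33/79 = pi_R  (ok)

Answer: 30/79 16/79 33/79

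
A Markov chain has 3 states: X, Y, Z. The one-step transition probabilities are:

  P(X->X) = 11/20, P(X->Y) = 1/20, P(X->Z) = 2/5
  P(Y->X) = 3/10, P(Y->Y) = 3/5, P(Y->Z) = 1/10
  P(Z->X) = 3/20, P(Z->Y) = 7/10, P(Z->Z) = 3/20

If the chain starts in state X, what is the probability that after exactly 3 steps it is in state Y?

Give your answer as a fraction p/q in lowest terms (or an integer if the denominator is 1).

Answer: 3367/8000

Derivation:
Computing P^3 by repeated multiplication:
P^1 =
  X: [11/20, 1/20, 2/5]
  Y: [3/10, 3/5, 1/10]
  Z: [3/20, 7/10, 3/20]
P^2 =
  X: [151/400, 27/80, 57/200]
  Y: [9/25, 89/200, 39/200]
  Z: [63/200, 213/400, 61/400]
P^3 =
  X: [2813/8000, 3367/8000, 91/400]
  Y: [1443/4000, 843/2000, 871/4000]
  Z: [2847/8000, 221/500, 1617/8000]

(P^3)[X -> Y] = 3367/8000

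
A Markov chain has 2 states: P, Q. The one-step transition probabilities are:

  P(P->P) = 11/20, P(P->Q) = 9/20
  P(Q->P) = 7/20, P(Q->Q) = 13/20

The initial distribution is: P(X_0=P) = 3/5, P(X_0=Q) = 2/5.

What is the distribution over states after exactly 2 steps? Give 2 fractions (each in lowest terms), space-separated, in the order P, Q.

Answer: 111/250 139/250

Derivation:
Propagating the distribution step by step (d_{t+1} = d_t * P):
d_0 = (P=3/5, Q=2/5)
  d_1[P] = 3/5*11/20 + 2/5*7/20 = 47/100
  d_1[Q] = 3/5*9/20 + 2/5*13/20 = 53/100
d_1 = (P=47/100, Q=53/100)
  d_2[P] = 47/100*11/20 + 53/100*7/20 = 111/250
  d_2[Q] = 47/100*9/20 + 53/100*13/20 = 139/250
d_2 = (P=111/250, Q=139/250)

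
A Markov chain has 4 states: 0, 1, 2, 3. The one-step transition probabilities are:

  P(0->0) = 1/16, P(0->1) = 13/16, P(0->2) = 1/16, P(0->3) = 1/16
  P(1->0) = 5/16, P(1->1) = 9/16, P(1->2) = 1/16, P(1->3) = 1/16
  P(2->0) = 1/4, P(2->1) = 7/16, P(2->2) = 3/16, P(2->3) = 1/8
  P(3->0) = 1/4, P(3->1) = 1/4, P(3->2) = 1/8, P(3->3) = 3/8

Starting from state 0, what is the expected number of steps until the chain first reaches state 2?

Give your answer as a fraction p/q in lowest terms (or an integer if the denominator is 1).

Answer: 44/3

Derivation:
Let h_i = expected steps to first reach 2 from state i.
Boundary: h_2 = 0.
First-step equations for the other states:
  h_0 = 1 + 1/16*h_0 + 13/16*h_1 + 1/16*h_2 + 1/16*h_3
  h_1 = 1 + 5/16*h_0 + 9/16*h_1 + 1/16*h_2 + 1/16*h_3
  h_3 = 1 + 1/4*h_0 + 1/4*h_1 + 1/8*h_2 + 3/8*h_3

Substituting h_2 = 0 and rearranging gives the linear system (I - Q) h = 1:
  [15/16, -13/16, -1/16] . (h_0, h_1, h_3) = 1
  [-5/16, 7/16, -1/16] . (h_0, h_1, h_3) = 1
  [-1/4, -1/4, 5/8] . (h_0, h_1, h_3) = 1

Solving yields:
  h_0 = 44/3
  h_1 = 44/3
  h_3 = 40/3

Starting state is 0, so the expected hitting time is h_0 = 44/3.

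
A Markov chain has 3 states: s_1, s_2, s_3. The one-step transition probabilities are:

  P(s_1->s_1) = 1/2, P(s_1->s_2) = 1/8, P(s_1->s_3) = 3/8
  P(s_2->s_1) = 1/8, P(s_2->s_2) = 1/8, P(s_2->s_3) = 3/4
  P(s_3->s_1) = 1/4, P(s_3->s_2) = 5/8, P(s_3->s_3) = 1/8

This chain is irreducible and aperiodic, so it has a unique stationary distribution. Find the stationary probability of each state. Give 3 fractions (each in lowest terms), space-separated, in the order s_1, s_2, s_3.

The stationary distribution satisfies pi = pi * P, i.e.:
  pi_s_1 = 1/2*pi_s_1 + 1/8*pi_s_2 + 1/4*pi_s_3
  pi_s_2 = 1/8*pi_s_1 + 1/8*pi_s_2 + 5/8*pi_s_3
  pi_s_3 = 3/8*pi_s_1 + 3/4*pi_s_2 + 1/8*pi_s_3
with normalization: pi_s_1 + pi_s_2 + pi_s_3 = 1.

Using the first 2 balance equations plus normalization, the linear system A*pi = b is:
  [-1/2, 1/8, 1/4] . pi = 0
  [1/8, -7/8, 5/8] . pi = 0
  [1, 1, 1] . pi = 1

Solving yields:
  pi_s_1 = 19/68
  pi_s_2 = 11/34
  pi_s_3 = 27/68

Verification (pi * P):
  19/68*1/2 + 11/34*1/8 + 27/68*1/4 = 19/68 = pi_s_1  (ok)
  19/68*1/8 + 11/34*1/8 + 27/68*5/8 = 11/34 = pi_s_2  (ok)
  19/68*3/8 + 11/34*3/4 + 27/68*1/8 = 27/68 = pi_s_3  (ok)

Answer: 19/68 11/34 27/68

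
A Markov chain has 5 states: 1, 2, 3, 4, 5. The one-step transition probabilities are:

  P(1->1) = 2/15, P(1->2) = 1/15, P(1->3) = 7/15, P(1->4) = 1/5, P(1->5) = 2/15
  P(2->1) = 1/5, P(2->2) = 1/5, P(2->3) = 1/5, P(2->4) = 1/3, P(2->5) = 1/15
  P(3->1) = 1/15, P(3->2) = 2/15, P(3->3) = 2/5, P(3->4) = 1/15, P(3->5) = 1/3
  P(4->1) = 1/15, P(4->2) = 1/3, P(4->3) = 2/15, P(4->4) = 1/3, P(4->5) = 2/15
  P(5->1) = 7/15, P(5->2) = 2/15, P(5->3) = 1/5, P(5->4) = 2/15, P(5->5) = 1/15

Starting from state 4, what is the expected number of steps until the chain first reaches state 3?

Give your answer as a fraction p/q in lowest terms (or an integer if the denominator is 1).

Answer: 3870/803

Derivation:
Let h_i = expected steps to first reach 3 from state i.
Boundary: h_3 = 0.
First-step equations for the other states:
  h_1 = 1 + 2/15*h_1 + 1/15*h_2 + 7/15*h_3 + 1/5*h_4 + 2/15*h_5
  h_2 = 1 + 1/5*h_1 + 1/5*h_2 + 1/5*h_3 + 1/3*h_4 + 1/15*h_5
  h_4 = 1 + 1/15*h_1 + 1/3*h_2 + 2/15*h_3 + 1/3*h_4 + 2/15*h_5
  h_5 = 1 + 7/15*h_1 + 2/15*h_2 + 1/5*h_3 + 2/15*h_4 + 1/15*h_5

Substituting h_3 = 0 and rearranging gives the linear system (I - Q) h = 1:
  [13/15, -1/15, -1/5, -2/15] . (h_1, h_2, h_4, h_5) = 1
  [-1/5, 4/5, -1/3, -1/15] . (h_1, h_2, h_4, h_5) = 1
  [-1/15, -1/3, 2/3, -2/15] . (h_1, h_2, h_4, h_5) = 1
  [-7/15, -2/15, -2/15, 14/15] . (h_1, h_2, h_4, h_5) = 1

Solving yields:
  h_1 = 235/73
  h_2 = 3530/803
  h_4 = 3870/803
  h_5 = 3210/803

Starting state is 4, so the expected hitting time is h_4 = 3870/803.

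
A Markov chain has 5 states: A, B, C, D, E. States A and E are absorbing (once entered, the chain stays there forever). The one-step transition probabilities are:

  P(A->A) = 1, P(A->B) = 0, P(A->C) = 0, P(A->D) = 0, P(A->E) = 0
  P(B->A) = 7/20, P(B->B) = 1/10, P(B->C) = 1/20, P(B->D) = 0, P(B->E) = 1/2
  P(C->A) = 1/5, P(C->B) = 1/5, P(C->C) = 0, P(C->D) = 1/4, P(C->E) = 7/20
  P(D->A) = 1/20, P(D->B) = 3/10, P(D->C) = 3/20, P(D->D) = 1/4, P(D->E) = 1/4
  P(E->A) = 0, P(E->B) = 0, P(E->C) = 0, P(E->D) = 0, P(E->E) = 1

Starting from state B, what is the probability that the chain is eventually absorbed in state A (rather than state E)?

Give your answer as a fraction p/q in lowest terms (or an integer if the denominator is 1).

Let a_i = P(absorbed in A | start in state i).
Boundary conditions: a_A = 1, a_E = 0.
For each transient state i, a_i = sum_j P(i->j) * a_j:
  a_B = 7/20*a_A + 1/10*a_B + 1/20*a_C + 0*a_D + 1/2*a_E
  a_C = 1/5*a_A + 1/5*a_B + 0*a_C + 1/4*a_D + 7/20*a_E
  a_D = 1/20*a_A + 3/10*a_B + 3/20*a_C + 1/4*a_D + 1/4*a_E

Substituting a_A = 1 and a_E = 0, rearrange to (I - Q) a = r where r[i] = P(i -> A):
  [9/10, -1/20, 0] . (a_B, a_C, a_D) = 7/20
  [-1/5, 1, -1/4] . (a_B, a_C, a_D) = 1/5
  [-3/10, -3/20, 3/4] . (a_B, a_C, a_D) = 1/20

Solving yields:
  a_B = 103/252
  a_C = 5/14
  a_D = 19/63

Starting state is B, so the absorption probability is a_B = 103/252.

Answer: 103/252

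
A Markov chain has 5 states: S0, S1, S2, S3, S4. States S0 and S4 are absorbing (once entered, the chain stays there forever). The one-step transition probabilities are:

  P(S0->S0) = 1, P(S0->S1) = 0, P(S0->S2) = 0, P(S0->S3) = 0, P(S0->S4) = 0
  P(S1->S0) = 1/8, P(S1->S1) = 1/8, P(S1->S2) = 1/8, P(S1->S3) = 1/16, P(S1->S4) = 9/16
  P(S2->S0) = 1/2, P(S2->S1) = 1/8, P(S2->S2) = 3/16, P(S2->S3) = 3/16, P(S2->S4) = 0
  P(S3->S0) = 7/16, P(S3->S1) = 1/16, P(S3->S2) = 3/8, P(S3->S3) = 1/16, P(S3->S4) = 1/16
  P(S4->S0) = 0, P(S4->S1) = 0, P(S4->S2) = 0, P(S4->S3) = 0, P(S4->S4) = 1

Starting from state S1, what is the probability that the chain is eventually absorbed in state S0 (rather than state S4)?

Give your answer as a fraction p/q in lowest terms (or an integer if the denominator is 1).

Answer: 25/77

Derivation:
Let a_i = P(absorbed in S0 | start in state i).
Boundary conditions: a_S0 = 1, a_S4 = 0.
For each transient state i, a_i = sum_j P(i->j) * a_j:
  a_S1 = 1/8*a_S0 + 1/8*a_S1 + 1/8*a_S2 + 1/16*a_S3 + 9/16*a_S4
  a_S2 = 1/2*a_S0 + 1/8*a_S1 + 3/16*a_S2 + 3/16*a_S3 + 0*a_S4
  a_S3 = 7/16*a_S0 + 1/16*a_S1 + 3/8*a_S2 + 1/16*a_S3 + 1/16*a_S4

Substituting a_S0 = 1 and a_S4 = 0, rearrange to (I - Q) a = r where r[i] = P(i -> S0):
  [7/8, -1/8, -1/16] . (a_S1, a_S2, a_S3) = 1/8
  [-1/8, 13/16, -3/16] . (a_S1, a_S2, a_S3) = 1/2
  [-1/16, -3/8, 15/16] . (a_S1, a_S2, a_S3) = 7/16

Solving yields:
  a_S1 = 25/77
  a_S2 = 6/7
  a_S3 = 64/77

Starting state is S1, so the absorption probability is a_S1 = 25/77.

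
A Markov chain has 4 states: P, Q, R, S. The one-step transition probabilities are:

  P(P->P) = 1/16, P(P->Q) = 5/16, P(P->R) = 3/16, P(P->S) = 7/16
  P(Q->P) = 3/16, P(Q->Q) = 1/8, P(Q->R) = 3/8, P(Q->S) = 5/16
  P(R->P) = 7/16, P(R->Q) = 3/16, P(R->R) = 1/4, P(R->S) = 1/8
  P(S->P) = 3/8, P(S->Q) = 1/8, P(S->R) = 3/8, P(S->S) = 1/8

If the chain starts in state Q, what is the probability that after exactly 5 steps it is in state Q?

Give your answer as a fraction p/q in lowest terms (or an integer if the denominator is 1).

Computing P^5 by repeated multiplication:
P^1 =
  P: [1/16, 5/16, 3/16, 7/16]
  Q: [3/16, 1/8, 3/8, 5/16]
  R: [7/16, 3/16, 1/4, 1/8]
  S: [3/8, 1/8, 3/8, 1/8]
P^2 =
  P: [79/256, 19/128, 87/256, 13/64]
  Q: [81/256, 47/256, 75/256, 53/256]
  R: [7/32, 57/256, 67/256, 19/64]
  S: [33/128, 7/32, 33/128, 17/64]
P^3 =
  P: [557/2048, 209/1024, 1125/4096, 1021/4096]
  Q: [1065/4096, 415/2048, 1143/4096, 529/2048]
  R: [9/32, 747/4096, 617/2048, 963/4096]
  S: [69/256, 97/512, 603/2048, 505/2048]
P^4 =
  P: [17623/65536, 12659/65536, 2373/8192, 8135/32768]
  Q: [1119/4096, 6265/32768, 19095/65536, 16007/65536]
  R: [17809/65536, 6441/32768, 4663/16384, 16193/65536]
  S: [8967/32768, 6355/32768, 4713/16384, 2005/8192]
P^5 =
  P: [71527/262144, 202925/1048576, 302379/1048576, 64291/262144]
  Q: [285201/1048576, 203879/1048576, 150657/524288, 129091/524288]
  R: [284177/1048576, 203151/1048576, 302485/1048576, 258763/1048576]
  S: [71067/262144, 101863/524288, 150855/524288, 32359/131072]

(P^5)[Q -> Q] = 203879/1048576

Answer: 203879/1048576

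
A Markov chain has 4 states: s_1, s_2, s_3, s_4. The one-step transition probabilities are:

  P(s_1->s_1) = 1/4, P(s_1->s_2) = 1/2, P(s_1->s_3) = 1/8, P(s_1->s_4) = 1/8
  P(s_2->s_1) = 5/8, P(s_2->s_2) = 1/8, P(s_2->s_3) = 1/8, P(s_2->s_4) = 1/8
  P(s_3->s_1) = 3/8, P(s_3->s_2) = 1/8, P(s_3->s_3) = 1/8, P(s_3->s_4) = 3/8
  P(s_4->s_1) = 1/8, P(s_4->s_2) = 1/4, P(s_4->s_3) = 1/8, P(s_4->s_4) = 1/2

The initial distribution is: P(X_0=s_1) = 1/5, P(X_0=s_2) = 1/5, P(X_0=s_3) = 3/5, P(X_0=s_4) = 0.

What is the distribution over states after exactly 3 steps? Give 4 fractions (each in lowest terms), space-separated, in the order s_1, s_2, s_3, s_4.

Answer: 447/1280 697/2560 1/8 649/2560

Derivation:
Propagating the distribution step by step (d_{t+1} = d_t * P):
d_0 = (s_1=1/5, s_2=1/5, s_3=3/5, s_4=0)
  d_1[s_1] = 1/5*1/4 + 1/5*5/8 + 3/5*3/8 + 0*1/8 = 2/5
  d_1[s_2] = 1/5*1/2 + 1/5*1/8 + 3/5*1/8 + 0*1/4 = 1/5
  d_1[s_3] = 1/5*1/8 + 1/5*1/8 + 3/5*1/8 + 0*1/8 = 1/8
  d_1[s_4] = 1/5*1/8 + 1/5*1/8 + 3/5*3/8 + 0*1/2 = 11/40
d_1 = (s_1=2/5, s_2=1/5, s_3=1/8, s_4=11/40)
  d_2[s_1] = 2/5*1/4 + 1/5*5/8 + 1/8*3/8 + 11/40*1/8 = 49/160
  d_2[s_2] = 2/5*1/2 + 1/5*1/8 + 1/8*1/8 + 11/40*1/4 = 99/320
  d_2[s_3] = 2/5*1/8 + 1/5*1/8 + 1/8*1/8 + 11/40*1/8 = 1/8
  d_2[s_4] = 2/5*1/8 + 1/5*1/8 + 1/8*3/8 + 11/40*1/2 = 83/320
d_2 = (s_1=49/160, s_2=99/320, s_3=1/8, s_4=83/320)
  d_3[s_1] = 49/160*1/4 + 99/320*5/8 + 1/8*3/8 + 83/320*1/8 = 447/1280
  d_3[s_2] = 49/160*1/2 + 99/320*1/8 + 1/8*1/8 + 83/320*1/4 = 697/2560
  d_3[s_3] = 49/160*1/8 + 99/320*1/8 + 1/8*1/8 + 83/320*1/8 = 1/8
  d_3[s_4] = 49/160*1/8 + 99/320*1/8 + 1/8*3/8 + 83/320*1/2 = 649/2560
d_3 = (s_1=447/1280, s_2=697/2560, s_3=1/8, s_4=649/2560)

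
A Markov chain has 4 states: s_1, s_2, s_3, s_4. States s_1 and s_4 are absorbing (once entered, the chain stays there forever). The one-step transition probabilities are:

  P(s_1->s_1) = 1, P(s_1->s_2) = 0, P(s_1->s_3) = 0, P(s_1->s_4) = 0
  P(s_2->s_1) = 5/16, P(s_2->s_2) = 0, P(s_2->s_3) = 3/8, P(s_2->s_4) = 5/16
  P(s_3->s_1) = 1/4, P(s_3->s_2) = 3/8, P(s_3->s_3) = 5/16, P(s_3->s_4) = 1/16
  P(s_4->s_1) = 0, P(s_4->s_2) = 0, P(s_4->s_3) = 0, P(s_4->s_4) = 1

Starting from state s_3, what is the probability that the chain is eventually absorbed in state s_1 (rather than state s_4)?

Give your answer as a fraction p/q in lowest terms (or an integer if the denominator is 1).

Answer: 47/70

Derivation:
Let a_i = P(absorbed in s_1 | start in state i).
Boundary conditions: a_s_1 = 1, a_s_4 = 0.
For each transient state i, a_i = sum_j P(i->j) * a_j:
  a_s_2 = 5/16*a_s_1 + 0*a_s_2 + 3/8*a_s_3 + 5/16*a_s_4
  a_s_3 = 1/4*a_s_1 + 3/8*a_s_2 + 5/16*a_s_3 + 1/16*a_s_4

Substituting a_s_1 = 1 and a_s_4 = 0, rearrange to (I - Q) a = r where r[i] = P(i -> s_1):
  [1, -3/8] . (a_s_2, a_s_3) = 5/16
  [-3/8, 11/16] . (a_s_2, a_s_3) = 1/4

Solving yields:
  a_s_2 = 79/140
  a_s_3 = 47/70

Starting state is s_3, so the absorption probability is a_s_3 = 47/70.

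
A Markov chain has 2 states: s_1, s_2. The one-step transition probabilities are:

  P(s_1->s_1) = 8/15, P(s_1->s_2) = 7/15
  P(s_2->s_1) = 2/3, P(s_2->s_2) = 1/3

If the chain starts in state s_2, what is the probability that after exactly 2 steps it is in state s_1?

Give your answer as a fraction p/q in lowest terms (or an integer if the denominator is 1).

Computing P^2 by repeated multiplication:
P^1 =
  s_1: [8/15, 7/15]
  s_2: [2/3, 1/3]
P^2 =
  s_1: [134/225, 91/225]
  s_2: [26/45, 19/45]

(P^2)[s_2 -> s_1] = 26/45

Answer: 26/45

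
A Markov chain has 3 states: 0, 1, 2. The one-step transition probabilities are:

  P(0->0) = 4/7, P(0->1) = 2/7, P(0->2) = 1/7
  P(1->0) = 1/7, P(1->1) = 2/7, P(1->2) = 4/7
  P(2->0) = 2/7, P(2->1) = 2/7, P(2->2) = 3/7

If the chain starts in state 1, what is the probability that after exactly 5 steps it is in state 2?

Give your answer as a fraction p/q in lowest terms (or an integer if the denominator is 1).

Computing P^5 by repeated multiplication:
P^1 =
  0: [4/7, 2/7, 1/7]
  1: [1/7, 2/7, 4/7]
  2: [2/7, 2/7, 3/7]
P^2 =
  0: [20/49, 2/7, 15/49]
  1: [2/7, 2/7, 3/7]
  2: [16/49, 2/7, 19/49]
P^3 =
  0: [124/343, 2/7, 121/343]
  1: [16/49, 2/7, 19/49]
  2: [116/343, 2/7, 129/343]
P^4 =
  0: [836/2401, 2/7, 879/2401]
  1: [116/343, 2/7, 129/343]
  2: [820/2401, 2/7, 895/2401]
P^5 =
  0: [5788/16807, 2/7, 6217/16807]
  1: [820/2401, 2/7, 895/2401]
  2: [5756/16807, 2/7, 6249/16807]

(P^5)[1 -> 2] = 895/2401

Answer: 895/2401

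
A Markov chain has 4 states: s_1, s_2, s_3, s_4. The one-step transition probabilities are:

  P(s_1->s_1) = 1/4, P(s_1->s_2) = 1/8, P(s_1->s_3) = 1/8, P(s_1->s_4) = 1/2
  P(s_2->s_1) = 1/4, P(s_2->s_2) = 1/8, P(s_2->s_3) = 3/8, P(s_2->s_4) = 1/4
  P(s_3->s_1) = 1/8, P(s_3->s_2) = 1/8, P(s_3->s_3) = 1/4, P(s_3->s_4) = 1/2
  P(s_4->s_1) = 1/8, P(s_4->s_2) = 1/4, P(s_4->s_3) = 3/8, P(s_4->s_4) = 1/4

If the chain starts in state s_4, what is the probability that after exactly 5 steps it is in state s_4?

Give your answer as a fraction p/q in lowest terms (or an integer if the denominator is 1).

Computing P^5 by repeated multiplication:
P^1 =
  s_1: [1/4, 1/8, 1/8, 1/2]
  s_2: [1/4, 1/8, 3/8, 1/4]
  s_3: [1/8, 1/8, 1/4, 1/2]
  s_4: [1/8, 1/4, 3/8, 1/4]
P^2 =
  s_1: [11/64, 3/16, 19/64, 11/32]
  s_2: [11/64, 5/32, 17/64, 13/32]
  s_3: [5/32, 3/16, 5/16, 11/32]
  s_4: [11/64, 5/32, 19/64, 3/8]
P^3 =
  s_1: [87/512, 43/256, 151/512, 47/128]
  s_2: [85/512, 45/256, 153/512, 23/64]
  s_3: [43/256, 43/256, 19/64, 47/128]
  s_4: [85/512, 11/64, 151/512, 47/128]
P^4 =
  s_1: [685/4096, 175/1024, 1211/4096, 375/1024]
  s_2: [687/4096, 87/512, 1213/4096, 375/1024]
  s_3: [171/1024, 175/1024, 303/1024, 375/1024]
  s_4: [685/4096, 175/1024, 1215/4096, 187/512]
P^5 =
  s_1: [5481/32768, 1399/8192, 9707/32768, 749/2048]
  s_2: [5479/32768, 1399/8192, 9701/32768, 1499/4096]
  s_3: [685/4096, 1399/8192, 2427/8192, 749/2048]
  s_4: [5481/32768, 699/4096, 9703/32768, 1499/4096]

(P^5)[s_4 -> s_4] = 1499/4096

Answer: 1499/4096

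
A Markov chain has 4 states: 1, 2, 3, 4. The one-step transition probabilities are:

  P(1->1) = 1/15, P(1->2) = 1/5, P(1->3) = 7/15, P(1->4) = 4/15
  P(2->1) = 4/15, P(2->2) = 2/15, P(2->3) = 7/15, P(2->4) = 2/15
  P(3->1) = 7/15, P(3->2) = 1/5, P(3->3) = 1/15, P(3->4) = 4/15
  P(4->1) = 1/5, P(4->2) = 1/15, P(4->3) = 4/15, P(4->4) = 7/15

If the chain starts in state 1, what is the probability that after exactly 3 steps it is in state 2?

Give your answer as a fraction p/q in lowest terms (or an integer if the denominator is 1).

Computing P^3 by repeated multiplication:
P^1 =
  1: [1/15, 1/5, 7/15, 4/15]
  2: [4/15, 2/15, 7/15, 2/15]
  3: [7/15, 1/5, 1/15, 4/15]
  4: [1/5, 1/15, 4/15, 7/15]
P^2 =
  1: [74/225, 34/225, 17/75, 22/75]
  2: [67/225, 13/75, 19/75, 62/225]
  3: [38/225, 34/225, 29/75, 22/75]
  4: [56/225, 2/15, 4/15, 79/225]
P^3 =
  1: [17/75, 509/3375, 119/375, 206/675]
  2: [808/3375, 512/3375, 349/1125, 112/375]
  3: [109/375, 509/3375, 19/75, 206/675]
  4: [833/3375, 487/3375, 326/1125, 359/1125]

(P^3)[1 -> 2] = 509/3375

Answer: 509/3375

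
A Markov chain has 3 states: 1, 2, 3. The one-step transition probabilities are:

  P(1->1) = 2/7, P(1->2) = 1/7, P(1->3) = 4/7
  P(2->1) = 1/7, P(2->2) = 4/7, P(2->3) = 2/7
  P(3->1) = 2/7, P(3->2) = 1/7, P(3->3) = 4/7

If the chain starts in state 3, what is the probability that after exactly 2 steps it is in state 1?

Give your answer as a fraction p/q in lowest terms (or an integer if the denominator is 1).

Computing P^2 by repeated multiplication:
P^1 =
  1: [2/7, 1/7, 4/7]
  2: [1/7, 4/7, 2/7]
  3: [2/7, 1/7, 4/7]
P^2 =
  1: [13/49, 10/49, 26/49]
  2: [10/49, 19/49, 20/49]
  3: [13/49, 10/49, 26/49]

(P^2)[3 -> 1] = 13/49

Answer: 13/49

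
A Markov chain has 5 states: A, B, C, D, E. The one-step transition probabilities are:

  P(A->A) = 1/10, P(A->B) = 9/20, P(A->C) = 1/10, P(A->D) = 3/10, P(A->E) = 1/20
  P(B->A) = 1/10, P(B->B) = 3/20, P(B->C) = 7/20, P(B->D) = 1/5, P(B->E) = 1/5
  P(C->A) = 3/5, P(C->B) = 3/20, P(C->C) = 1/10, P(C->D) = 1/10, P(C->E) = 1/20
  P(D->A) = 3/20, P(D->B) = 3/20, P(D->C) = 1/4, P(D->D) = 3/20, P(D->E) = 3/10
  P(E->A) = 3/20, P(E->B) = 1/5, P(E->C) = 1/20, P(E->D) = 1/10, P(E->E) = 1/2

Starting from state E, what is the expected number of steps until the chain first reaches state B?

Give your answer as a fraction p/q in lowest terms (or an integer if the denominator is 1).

Answer: 3460/809

Derivation:
Let h_i = expected steps to first reach B from state i.
Boundary: h_B = 0.
First-step equations for the other states:
  h_A = 1 + 1/10*h_A + 9/20*h_B + 1/10*h_C + 3/10*h_D + 1/20*h_E
  h_C = 1 + 3/5*h_A + 3/20*h_B + 1/10*h_C + 1/10*h_D + 1/20*h_E
  h_D = 1 + 3/20*h_A + 3/20*h_B + 1/4*h_C + 3/20*h_D + 3/10*h_E
  h_E = 1 + 3/20*h_A + 1/5*h_B + 1/20*h_C + 1/10*h_D + 1/2*h_E

Substituting h_B = 0 and rearranging gives the linear system (I - Q) h = 1:
  [9/10, -1/10, -3/10, -1/20] . (h_A, h_C, h_D, h_E) = 1
  [-3/5, 9/10, -1/10, -1/20] . (h_A, h_C, h_D, h_E) = 1
  [-3/20, -1/4, 17/20, -3/10] . (h_A, h_C, h_D, h_E) = 1
  [-3/20, -1/20, -1/10, 1/2] . (h_A, h_C, h_D, h_E) = 1

Solving yields:
  h_A = 7960/2427
  h_C = 3260/809
  h_D = 3600/809
  h_E = 3460/809

Starting state is E, so the expected hitting time is h_E = 3460/809.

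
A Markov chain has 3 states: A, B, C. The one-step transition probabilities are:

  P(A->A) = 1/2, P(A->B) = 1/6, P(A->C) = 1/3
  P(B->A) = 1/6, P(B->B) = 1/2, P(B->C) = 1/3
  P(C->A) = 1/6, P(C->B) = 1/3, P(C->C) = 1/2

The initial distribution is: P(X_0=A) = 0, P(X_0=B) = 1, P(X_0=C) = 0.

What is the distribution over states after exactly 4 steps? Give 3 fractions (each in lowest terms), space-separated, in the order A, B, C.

Answer: 20/81 229/648 259/648

Derivation:
Propagating the distribution step by step (d_{t+1} = d_t * P):
d_0 = (A=0, B=1, C=0)
  d_1[A] = 0*1/2 + 1*1/6 + 0*1/6 = 1/6
  d_1[B] = 0*1/6 + 1*1/2 + 0*1/3 = 1/2
  d_1[C] = 0*1/3 + 1*1/3 + 0*1/2 = 1/3
d_1 = (A=1/6, B=1/2, C=1/3)
  d_2[A] = 1/6*1/2 + 1/2*1/6 + 1/3*1/6 = 2/9
  d_2[B] = 1/6*1/6 + 1/2*1/2 + 1/3*1/3 = 7/18
  d_2[C] = 1/6*1/3 + 1/2*1/3 + 1/3*1/2 = 7/18
d_2 = (A=2/9, B=7/18, C=7/18)
  d_3[A] = 2/9*1/2 + 7/18*1/6 + 7/18*1/6 = 13/54
  d_3[B] = 2/9*1/6 + 7/18*1/2 + 7/18*1/3 = 13/36
  d_3[C] = 2/9*1/3 + 7/18*1/3 + 7/18*1/2 = 43/108
d_3 = (A=13/54, B=13/36, C=43/108)
  d_4[A] = 13/54*1/2 + 13/36*1/6 + 43/108*1/6 = 20/81
  d_4[B] = 13/54*1/6 + 13/36*1/2 + 43/108*1/3 = 229/648
  d_4[C] = 13/54*1/3 + 13/36*1/3 + 43/108*1/2 = 259/648
d_4 = (A=20/81, B=229/648, C=259/648)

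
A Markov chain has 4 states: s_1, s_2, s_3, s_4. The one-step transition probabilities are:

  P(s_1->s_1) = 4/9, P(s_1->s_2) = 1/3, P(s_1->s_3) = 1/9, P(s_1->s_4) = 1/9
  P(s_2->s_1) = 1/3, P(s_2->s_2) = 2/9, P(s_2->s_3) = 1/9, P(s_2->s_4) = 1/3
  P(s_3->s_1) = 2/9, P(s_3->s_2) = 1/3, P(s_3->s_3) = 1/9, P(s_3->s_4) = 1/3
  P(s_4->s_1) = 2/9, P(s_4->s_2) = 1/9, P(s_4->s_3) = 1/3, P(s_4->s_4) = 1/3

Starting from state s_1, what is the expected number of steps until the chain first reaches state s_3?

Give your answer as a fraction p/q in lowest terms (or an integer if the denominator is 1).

Let h_i = expected steps to first reach s_3 from state i.
Boundary: h_s_3 = 0.
First-step equations for the other states:
  h_s_1 = 1 + 4/9*h_s_1 + 1/3*h_s_2 + 1/9*h_s_3 + 1/9*h_s_4
  h_s_2 = 1 + 1/3*h_s_1 + 2/9*h_s_2 + 1/9*h_s_3 + 1/3*h_s_4
  h_s_4 = 1 + 2/9*h_s_1 + 1/9*h_s_2 + 1/3*h_s_3 + 1/3*h_s_4

Substituting h_s_3 = 0 and rearranging gives the linear system (I - Q) h = 1:
  [5/9, -1/3, -1/9] . (h_s_1, h_s_2, h_s_4) = 1
  [-1/3, 7/9, -1/3] . (h_s_1, h_s_2, h_s_4) = 1
  [-2/9, -1/9, 2/3] . (h_s_1, h_s_2, h_s_4) = 1

Solving yields:
  h_s_1 = 333/53
  h_s_2 = 315/53
  h_s_4 = 243/53

Starting state is s_1, so the expected hitting time is h_s_1 = 333/53.

Answer: 333/53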